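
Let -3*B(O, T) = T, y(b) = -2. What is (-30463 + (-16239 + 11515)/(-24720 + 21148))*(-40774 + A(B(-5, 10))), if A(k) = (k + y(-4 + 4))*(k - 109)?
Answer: 3278545488524/2679 ≈ 1.2238e+9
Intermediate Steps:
B(O, T) = -T/3
A(k) = (-109 + k)*(-2 + k) (A(k) = (k - 2)*(k - 109) = (-2 + k)*(-109 + k) = (-109 + k)*(-2 + k))
(-30463 + (-16239 + 11515)/(-24720 + 21148))*(-40774 + A(B(-5, 10))) = (-30463 + (-16239 + 11515)/(-24720 + 21148))*(-40774 + (218 + (-⅓*10)² - (-37)*10)) = (-30463 - 4724/(-3572))*(-40774 + (218 + (-10/3)² - 111*(-10/3))) = (-30463 - 4724*(-1/3572))*(-40774 + (218 + 100/9 + 370)) = (-30463 + 1181/893)*(-40774 + 5392/9) = -27202278/893*(-361574/9) = 3278545488524/2679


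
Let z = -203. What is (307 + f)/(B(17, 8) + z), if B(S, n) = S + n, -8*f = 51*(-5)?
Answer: -2711/1424 ≈ -1.9038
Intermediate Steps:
f = 255/8 (f = -51*(-5)/8 = -⅛*(-255) = 255/8 ≈ 31.875)
(307 + f)/(B(17, 8) + z) = (307 + 255/8)/((17 + 8) - 203) = 2711/(8*(25 - 203)) = (2711/8)/(-178) = (2711/8)*(-1/178) = -2711/1424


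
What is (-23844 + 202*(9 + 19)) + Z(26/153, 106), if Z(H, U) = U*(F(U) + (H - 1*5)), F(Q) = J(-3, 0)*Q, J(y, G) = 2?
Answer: 577118/153 ≈ 3772.0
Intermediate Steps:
F(Q) = 2*Q
Z(H, U) = U*(-5 + H + 2*U) (Z(H, U) = U*(2*U + (H - 1*5)) = U*(2*U + (H - 5)) = U*(2*U + (-5 + H)) = U*(-5 + H + 2*U))
(-23844 + 202*(9 + 19)) + Z(26/153, 106) = (-23844 + 202*(9 + 19)) + 106*(-5 + 26/153 + 2*106) = (-23844 + 202*28) + 106*(-5 + 26*(1/153) + 212) = (-23844 + 5656) + 106*(-5 + 26/153 + 212) = -18188 + 106*(31697/153) = -18188 + 3359882/153 = 577118/153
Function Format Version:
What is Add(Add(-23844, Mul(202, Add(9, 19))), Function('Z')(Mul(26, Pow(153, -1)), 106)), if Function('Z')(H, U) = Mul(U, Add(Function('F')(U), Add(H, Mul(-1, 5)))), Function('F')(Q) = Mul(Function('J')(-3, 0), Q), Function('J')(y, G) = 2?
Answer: Rational(577118, 153) ≈ 3772.0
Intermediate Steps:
Function('F')(Q) = Mul(2, Q)
Function('Z')(H, U) = Mul(U, Add(-5, H, Mul(2, U))) (Function('Z')(H, U) = Mul(U, Add(Mul(2, U), Add(H, Mul(-1, 5)))) = Mul(U, Add(Mul(2, U), Add(H, -5))) = Mul(U, Add(Mul(2, U), Add(-5, H))) = Mul(U, Add(-5, H, Mul(2, U))))
Add(Add(-23844, Mul(202, Add(9, 19))), Function('Z')(Mul(26, Pow(153, -1)), 106)) = Add(Add(-23844, Mul(202, Add(9, 19))), Mul(106, Add(-5, Mul(26, Pow(153, -1)), Mul(2, 106)))) = Add(Add(-23844, Mul(202, 28)), Mul(106, Add(-5, Mul(26, Rational(1, 153)), 212))) = Add(Add(-23844, 5656), Mul(106, Add(-5, Rational(26, 153), 212))) = Add(-18188, Mul(106, Rational(31697, 153))) = Add(-18188, Rational(3359882, 153)) = Rational(577118, 153)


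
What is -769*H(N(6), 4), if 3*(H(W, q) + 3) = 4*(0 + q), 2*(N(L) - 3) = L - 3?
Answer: -5383/3 ≈ -1794.3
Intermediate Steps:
N(L) = 3/2 + L/2 (N(L) = 3 + (L - 3)/2 = 3 + (-3 + L)/2 = 3 + (-3/2 + L/2) = 3/2 + L/2)
H(W, q) = -3 + 4*q/3 (H(W, q) = -3 + (4*(0 + q))/3 = -3 + (4*q)/3 = -3 + 4*q/3)
-769*H(N(6), 4) = -769*(-3 + (4/3)*4) = -769*(-3 + 16/3) = -769*7/3 = -5383/3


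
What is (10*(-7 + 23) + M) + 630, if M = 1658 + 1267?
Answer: 3715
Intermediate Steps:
M = 2925
(10*(-7 + 23) + M) + 630 = (10*(-7 + 23) + 2925) + 630 = (10*16 + 2925) + 630 = (160 + 2925) + 630 = 3085 + 630 = 3715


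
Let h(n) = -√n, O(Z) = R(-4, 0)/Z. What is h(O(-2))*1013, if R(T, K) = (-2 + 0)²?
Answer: -1013*I*√2 ≈ -1432.6*I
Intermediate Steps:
R(T, K) = 4 (R(T, K) = (-2)² = 4)
O(Z) = 4/Z
h(O(-2))*1013 = -√(4/(-2))*1013 = -√(4*(-½))*1013 = -√(-2)*1013 = -I*√2*1013 = -1013*I*√2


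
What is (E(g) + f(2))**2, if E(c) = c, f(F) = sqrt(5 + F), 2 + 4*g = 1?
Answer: 113/16 - sqrt(7)/2 ≈ 5.7396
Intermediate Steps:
g = -1/4 (g = -1/2 + (1/4)*1 = -1/2 + 1/4 = -1/4 ≈ -0.25000)
(E(g) + f(2))**2 = (-1/4 + sqrt(5 + 2))**2 = (-1/4 + sqrt(7))**2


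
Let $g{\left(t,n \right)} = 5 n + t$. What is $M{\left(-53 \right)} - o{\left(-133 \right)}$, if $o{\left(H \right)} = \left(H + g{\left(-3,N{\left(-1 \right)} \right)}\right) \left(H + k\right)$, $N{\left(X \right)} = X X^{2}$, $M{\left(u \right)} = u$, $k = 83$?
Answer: $-7103$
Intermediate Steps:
$N{\left(X \right)} = X^{3}$
$g{\left(t,n \right)} = t + 5 n$
$o{\left(H \right)} = \left(-8 + H\right) \left(83 + H\right)$ ($o{\left(H \right)} = \left(H + \left(-3 + 5 \left(-1\right)^{3}\right)\right) \left(H + 83\right) = \left(H + \left(-3 + 5 \left(-1\right)\right)\right) \left(83 + H\right) = \left(H - 8\right) \left(83 + H\right) = \left(-8 + H\right) \left(83 + H\right)$)
$M{\left(-53 \right)} - o{\left(-133 \right)} = -53 - \left(-664 + \left(-133\right)^{2} + 75 \left(-133\right)\right) = -53 - \left(-664 + 17689 - 9975\right) = -53 - 7050 = -7103$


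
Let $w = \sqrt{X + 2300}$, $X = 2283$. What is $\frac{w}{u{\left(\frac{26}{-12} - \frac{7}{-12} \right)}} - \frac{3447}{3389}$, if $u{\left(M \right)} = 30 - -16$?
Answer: $- \frac{3447}{3389} + \frac{\sqrt{4583}}{46} \approx 0.45458$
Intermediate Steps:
$u{\left(M \right)} = 46$ ($u{\left(M \right)} = 30 + 16 = 46$)
$w = \sqrt{4583}$ ($w = \sqrt{2283 + 2300} = \sqrt{4583} \approx 67.698$)
$\frac{w}{u{\left(\frac{26}{-12} - \frac{7}{-12} \right)}} - \frac{3447}{3389} = \frac{\sqrt{4583}}{46} - \frac{3447}{3389} = - \frac{3447}{3389} + \frac{\sqrt{4583}}{46}$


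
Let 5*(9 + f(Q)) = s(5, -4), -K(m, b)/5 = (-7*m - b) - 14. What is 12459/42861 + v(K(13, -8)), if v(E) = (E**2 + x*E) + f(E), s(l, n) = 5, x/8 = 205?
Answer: 14724429232/14287 ≈ 1.0306e+6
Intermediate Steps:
K(m, b) = 70 + 5*b + 35*m (K(m, b) = -5*((-7*m - b) - 14) = -5*((-b - 7*m) - 14) = -5*(-14 - b - 7*m) = 70 + 5*b + 35*m)
x = 1640 (x = 8*205 = 1640)
f(Q) = -8 (f(Q) = -9 + (1/5)*5 = -9 + 1 = -8)
v(E) = -8 + E**2 + 1640*E (v(E) = (E**2 + 1640*E) - 8 = -8 + E**2 + 1640*E)
12459/42861 + v(K(13, -8)) = 12459/42861 + (-8 + (70 + 5*(-8) + 35*13)**2 + 1640*(70 + 5*(-8) + 35*13)) = 12459*(1/42861) + (-8 + (70 - 40 + 455)**2 + 1640*(70 - 40 + 455)) = 4153/14287 + (-8 + 485**2 + 1640*485) = 4153/14287 + (-8 + 235225 + 795400) = 4153/14287 + 1030617 = 14724429232/14287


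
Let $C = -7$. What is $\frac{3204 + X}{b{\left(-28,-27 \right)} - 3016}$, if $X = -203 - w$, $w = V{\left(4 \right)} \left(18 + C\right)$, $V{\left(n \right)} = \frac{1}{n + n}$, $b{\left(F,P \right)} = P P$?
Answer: $- \frac{23997}{18296} \approx -1.3116$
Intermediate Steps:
$b{\left(F,P \right)} = P^{2}$
$V{\left(n \right)} = \frac{1}{2 n}$
$w = \frac{11}{8}$ ($w = \frac{1}{2 \cdot 4} \left(18 - 7\right) = \frac{1}{2} \cdot \frac{1}{4} \cdot 11 = \frac{1}{8} \cdot 11 = \frac{11}{8} \approx 1.375$)
$X = - \frac{1635}{8}$ ($X = -203 - \frac{11}{8} = - \frac{1635}{8} \approx -204.38$)
$\frac{3204 + X}{b{\left(-28,-27 \right)} - 3016} = \frac{3204 - \frac{1635}{8}}{\left(-27\right)^{2} - 3016} = \frac{23997}{8 \left(729 - 3016\right)} = \frac{23997}{8 \left(-2287\right)} = \frac{23997}{8} \left(- \frac{1}{2287}\right) = - \frac{23997}{18296}$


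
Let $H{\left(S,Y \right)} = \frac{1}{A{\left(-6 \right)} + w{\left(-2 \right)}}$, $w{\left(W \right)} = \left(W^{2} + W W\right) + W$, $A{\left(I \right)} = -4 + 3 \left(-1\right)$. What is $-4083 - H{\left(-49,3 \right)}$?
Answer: $-4082$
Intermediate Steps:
$A{\left(I \right)} = -7$ ($A{\left(I \right)} = -4 - 3 = -7$)
$w{\left(W \right)} = W + 2 W^{2}$ ($w{\left(W \right)} = \left(W^{2} + W^{2}\right) + W = 2 W^{2} + W = W + 2 W^{2}$)
$H{\left(S,Y \right)} = -1$ ($H{\left(S,Y \right)} = \frac{1}{-7 - 2 \left(1 + 2 \left(-2\right)\right)} = \frac{1}{-7 - 2 \left(1 - 4\right)} = \frac{1}{-7 - -6} = \frac{1}{-7 + 6} = \frac{1}{-1} = -1$)
$-4083 - H{\left(-49,3 \right)} = -4083 - -1 = -4083 + 1 = -4082$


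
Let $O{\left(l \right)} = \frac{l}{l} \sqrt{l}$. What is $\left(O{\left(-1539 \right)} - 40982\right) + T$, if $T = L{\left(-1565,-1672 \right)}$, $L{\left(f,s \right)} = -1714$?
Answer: $-42696 + 9 i \sqrt{19} \approx -42696.0 + 39.23 i$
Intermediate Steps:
$T = -1714$
$O{\left(l \right)} = \sqrt{l}$ ($O{\left(l \right)} = 1 \sqrt{l} = \sqrt{l}$)
$\left(O{\left(-1539 \right)} - 40982\right) + T = \left(\sqrt{-1539} - 40982\right) - 1714 = \left(9 i \sqrt{19} - 40982\right) - 1714 = \left(-40982 + 9 i \sqrt{19}\right) - 1714 = -42696 + 9 i \sqrt{19}$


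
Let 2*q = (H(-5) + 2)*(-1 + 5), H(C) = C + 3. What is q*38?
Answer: 0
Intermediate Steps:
H(C) = 3 + C
q = 0 (q = (((3 - 5) + 2)*(-1 + 5))/2 = ((-2 + 2)*4)/2 = (0*4)/2 = (½)*0 = 0)
q*38 = 0*38 = 0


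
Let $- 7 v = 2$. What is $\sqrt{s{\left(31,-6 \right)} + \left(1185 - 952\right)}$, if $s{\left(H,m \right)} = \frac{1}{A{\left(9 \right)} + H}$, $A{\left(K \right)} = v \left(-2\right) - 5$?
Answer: $\frac{\sqrt{8062170}}{186} \approx 15.266$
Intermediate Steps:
$v = - \frac{2}{7}$ ($v = \left(- \frac{1}{7}\right) 2 = - \frac{2}{7} \approx -0.28571$)
$A{\left(K \right)} = - \frac{31}{7}$ ($A{\left(K \right)} = \left(- \frac{2}{7}\right) \left(-2\right) - 5 = \frac{4}{7} - 5 = - \frac{31}{7}$)
$s{\left(H,m \right)} = \frac{1}{- \frac{31}{7} + H}$
$\sqrt{s{\left(31,-6 \right)} + \left(1185 - 952\right)} = \sqrt{\frac{7}{-31 + 7 \cdot 31} + \left(1185 - 952\right)} = \sqrt{\frac{7}{-31 + 217} + 233} = \sqrt{\frac{7}{186} + 233} = \sqrt{\frac{43345}{186}} = \frac{\sqrt{8062170}}{186}$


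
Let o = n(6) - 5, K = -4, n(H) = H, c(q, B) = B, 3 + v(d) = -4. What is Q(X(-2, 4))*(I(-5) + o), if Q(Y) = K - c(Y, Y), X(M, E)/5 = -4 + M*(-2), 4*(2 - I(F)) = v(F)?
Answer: -19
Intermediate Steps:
v(d) = -7 (v(d) = -3 - 4 = -7)
I(F) = 15/4 (I(F) = 2 - ¼*(-7) = 2 + 7/4 = 15/4)
X(M, E) = -20 - 10*M (X(M, E) = 5*(-4 + M*(-2)) = 5*(-4 - 2*M) = -20 - 10*M)
Q(Y) = -4 - Y
o = 1 (o = 6 - 5 = 1)
Q(X(-2, 4))*(I(-5) + o) = (-4 - (-20 - 10*(-2)))*(15/4 + 1) = (-4 - (-20 + 20))*(19/4) = (-4 - 1*0)*(19/4) = (-4 + 0)*(19/4) = -4*19/4 = -19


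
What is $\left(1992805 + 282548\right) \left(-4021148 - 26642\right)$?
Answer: $-9210151119870$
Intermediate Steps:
$\left(1992805 + 282548\right) \left(-4021148 - 26642\right) = 2275353 \left(-4021148 - 26642\right) = 2275353 \left(-4047790\right) = -9210151119870$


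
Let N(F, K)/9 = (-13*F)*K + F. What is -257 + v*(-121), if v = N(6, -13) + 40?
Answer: -1115877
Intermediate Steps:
N(F, K) = 9*F - 117*F*K (N(F, K) = 9*((-13*F)*K + F) = 9*(-13*F*K + F) = 9*(F - 13*F*K) = 9*F - 117*F*K)
v = 9220 (v = 9*6*(1 - 13*(-13)) + 40 = 9*6*(1 + 169) + 40 = 9*6*170 + 40 = 9180 + 40 = 9220)
-257 + v*(-121) = -257 + 9220*(-121) = -257 - 1115620 = -1115877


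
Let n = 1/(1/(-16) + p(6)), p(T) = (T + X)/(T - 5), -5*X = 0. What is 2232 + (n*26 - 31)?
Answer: 209511/95 ≈ 2205.4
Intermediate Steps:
X = 0 (X = -⅕*0 = 0)
p(T) = T/(-5 + T) (p(T) = (T + 0)/(T - 5) = T/(-5 + T))
n = 16/95 (n = 1/(1/(-16) + 6/(-5 + 6)) = 1/(-1/16 + 6/1) = 1/(-1/16 + 6*1) = 1/(-1/16 + 6) = 1/(95/16) = 16/95 ≈ 0.16842)
2232 + (n*26 - 31) = 2232 + ((16/95)*26 - 31) = 2232 + (416/95 - 31) = 2232 - 2529/95 = 209511/95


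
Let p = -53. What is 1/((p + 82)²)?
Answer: 1/841 ≈ 0.0011891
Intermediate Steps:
1/((p + 82)²) = 1/((-53 + 82)²) = 1/(29²) = 1/841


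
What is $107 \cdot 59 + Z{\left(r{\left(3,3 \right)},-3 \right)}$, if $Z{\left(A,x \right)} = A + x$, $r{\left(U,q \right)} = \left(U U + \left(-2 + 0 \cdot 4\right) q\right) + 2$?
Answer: $6315$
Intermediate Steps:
$r{\left(U,q \right)} = 2 + U^{2} - 2 q$ ($r{\left(U,q \right)} = \left(U^{2} + \left(-2 + 0\right) q\right) + 2 = \left(U^{2} - 2 q\right) + 2 = 2 + U^{2} - 2 q$)
$107 \cdot 59 + Z{\left(r{\left(3,3 \right)},-3 \right)} = 107 \cdot 59 + \left(\left(2 + 3^{2} - 6\right) - 3\right) = 6313 + \left(\left(2 + 9 - 6\right) - 3\right) = 6313 + \left(5 - 3\right) = 6313 + 2 = 6315$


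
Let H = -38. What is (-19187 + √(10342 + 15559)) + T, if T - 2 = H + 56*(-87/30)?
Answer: -96927/5 + √25901 ≈ -19224.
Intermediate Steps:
T = -992/5 (T = 2 + (-38 + 56*(-87/30)) = 2 + (-38 + 56*(-87*1/30)) = 2 + (-38 + 56*(-29/10)) = 2 + (-38 - 812/5) = 2 - 1002/5 = -992/5 ≈ -198.40)
(-19187 + √(10342 + 15559)) + T = (-19187 + √(10342 + 15559)) - 992/5 = (-19187 + √25901) - 992/5 = -96927/5 + √25901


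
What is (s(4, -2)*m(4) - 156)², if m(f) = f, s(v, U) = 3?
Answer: 20736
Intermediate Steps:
(s(4, -2)*m(4) - 156)² = (3*4 - 156)² = (12 - 156)² = (-144)² = 20736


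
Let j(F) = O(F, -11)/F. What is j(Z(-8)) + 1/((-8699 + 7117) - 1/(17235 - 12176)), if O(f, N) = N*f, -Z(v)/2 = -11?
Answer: -88041788/8003339 ≈ -11.001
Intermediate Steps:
Z(v) = 22 (Z(v) = -2*(-11) = 22)
j(F) = -11 (j(F) = (-11*F)/F = -11)
j(Z(-8)) + 1/((-8699 + 7117) - 1/(17235 - 12176)) = -11 + 1/((-8699 + 7117) - 1/(17235 - 12176)) = -11 + 1/(-1582 - 1/5059) = -11 + 1/(-8003339/5059) = -11 - 5059/8003339 = -88041788/8003339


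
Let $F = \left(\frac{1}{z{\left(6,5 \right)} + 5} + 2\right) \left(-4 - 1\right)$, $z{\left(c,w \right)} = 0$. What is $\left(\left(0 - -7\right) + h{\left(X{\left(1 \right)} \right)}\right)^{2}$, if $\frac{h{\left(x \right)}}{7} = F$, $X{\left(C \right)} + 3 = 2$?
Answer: $4900$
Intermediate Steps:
$X{\left(C \right)} = -1$ ($X{\left(C \right)} = -3 + 2 = -1$)
$F = -11$ ($F = \left(\frac{1}{0 + 5} + 2\right) \left(-4 - 1\right) = \left(\frac{1}{5} + 2\right) \left(-5\right) = \frac{11}{5} \left(-5\right) = -11$)
$h{\left(x \right)} = -77$ ($h{\left(x \right)} = 7 \left(-11\right) = -77$)
$\left(\left(0 - -7\right) + h{\left(X{\left(1 \right)} \right)}\right)^{2} = \left(\left(0 - -7\right) - 77\right)^{2} = \left(\left(0 + 7\right) - 77\right)^{2} = \left(7 - 77\right)^{2} = \left(-70\right)^{2} = 4900$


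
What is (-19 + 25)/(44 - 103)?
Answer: -6/59 ≈ -0.10169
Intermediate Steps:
(-19 + 25)/(44 - 103) = 6/(-59) = -1/59*6 = -6/59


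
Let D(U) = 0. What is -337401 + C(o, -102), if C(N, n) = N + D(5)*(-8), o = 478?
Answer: -336923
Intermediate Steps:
C(N, n) = N (C(N, n) = N + 0*(-8) = N + 0 = N)
-337401 + C(o, -102) = -337401 + 478 = -336923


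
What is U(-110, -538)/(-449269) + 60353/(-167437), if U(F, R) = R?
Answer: -27024650851/75224253553 ≈ -0.35925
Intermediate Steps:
U(-110, -538)/(-449269) + 60353/(-167437) = -538/(-449269) + 60353/(-167437) = -538*(-1/449269) + 60353*(-1/167437) = 538/449269 - 60353/167437 = -27024650851/75224253553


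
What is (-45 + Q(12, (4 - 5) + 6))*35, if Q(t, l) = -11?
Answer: -1960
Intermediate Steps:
(-45 + Q(12, (4 - 5) + 6))*35 = (-45 - 11)*35 = -56*35 = -1960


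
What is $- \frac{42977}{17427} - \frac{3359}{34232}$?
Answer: $- \frac{1529725957}{596561064} \approx -2.5642$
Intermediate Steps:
$- \frac{42977}{17427} - \frac{3359}{34232} = - \frac{1529725957}{596561064}$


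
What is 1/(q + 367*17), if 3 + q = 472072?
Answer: 1/478308 ≈ 2.0907e-6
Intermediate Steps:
q = 472069 (q = -3 + 472072 = 472069)
1/(q + 367*17) = 1/(472069 + 367*17) = 1/(472069 + 6239) = 1/478308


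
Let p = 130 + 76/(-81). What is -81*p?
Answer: -10454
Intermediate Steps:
p = 10454/81 (p = 130 + 76*(-1/81) = 130 - 76/81 = 10454/81 ≈ 129.06)
-81*p = -81*10454/81 = -10454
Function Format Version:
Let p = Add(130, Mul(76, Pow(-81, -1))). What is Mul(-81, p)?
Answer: -10454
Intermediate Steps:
p = Rational(10454, 81) (p = Add(130, Mul(76, Rational(-1, 81))) = Add(130, Rational(-76, 81)) = Rational(10454, 81) ≈ 129.06)
Mul(-81, p) = Mul(-81, Rational(10454, 81)) = -10454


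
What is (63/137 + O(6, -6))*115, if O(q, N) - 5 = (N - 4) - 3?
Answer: -118795/137 ≈ -867.12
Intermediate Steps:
O(q, N) = -2 + N (O(q, N) = 5 + ((N - 4) - 3) = 5 + ((-4 + N) - 3) = 5 + (-7 + N) = -2 + N)
(63/137 + O(6, -6))*115 = (63/137 + (-2 - 6))*115 = (63*(1/137) - 8)*115 = (63/137 - 8)*115 = -1033/137*115 = -118795/137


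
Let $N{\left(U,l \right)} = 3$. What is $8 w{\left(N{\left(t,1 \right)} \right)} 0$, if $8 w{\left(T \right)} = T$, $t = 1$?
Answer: $0$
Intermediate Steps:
$w{\left(T \right)} = \frac{T}{8}$
$8 w{\left(N{\left(t,1 \right)} \right)} 0 = 8 \cdot \frac{1}{8} \cdot 3 \cdot 0 = 8 \cdot \frac{3}{8} \cdot 0 = 3 \cdot 0 = 0$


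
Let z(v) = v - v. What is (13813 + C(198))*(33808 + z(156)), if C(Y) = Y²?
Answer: 1792398736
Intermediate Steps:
z(v) = 0
(13813 + C(198))*(33808 + z(156)) = (13813 + 198²)*(33808 + 0) = (13813 + 39204)*33808 = 53017*33808 = 1792398736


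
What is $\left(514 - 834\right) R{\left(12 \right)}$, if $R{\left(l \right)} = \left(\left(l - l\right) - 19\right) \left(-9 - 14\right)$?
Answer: $-139840$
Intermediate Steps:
$R{\left(l \right)} = 437$ ($R{\left(l \right)} = \left(0 - 19\right) \left(-23\right) = \left(-19\right) \left(-23\right) = 437$)
$\left(514 - 834\right) R{\left(12 \right)} = \left(514 - 834\right) 437 = \left(-320\right) 437 = -139840$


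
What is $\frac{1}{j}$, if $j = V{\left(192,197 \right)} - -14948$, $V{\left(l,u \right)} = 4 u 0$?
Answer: $\frac{1}{14948} \approx 6.6899 \cdot 10^{-5}$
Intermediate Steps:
$V{\left(l,u \right)} = 0$
$j = 14948$ ($j = 0 - -14948 = 0 + 14948 = 14948$)
$\frac{1}{j} = \frac{1}{14948}$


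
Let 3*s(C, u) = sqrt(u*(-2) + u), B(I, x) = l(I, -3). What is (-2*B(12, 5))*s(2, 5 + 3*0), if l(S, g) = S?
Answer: -8*I*sqrt(5) ≈ -17.889*I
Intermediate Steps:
B(I, x) = I
s(C, u) = sqrt(-u)/3 (s(C, u) = sqrt(u*(-2) + u)/3 = sqrt(-2*u + u)/3 = sqrt(-u)/3)
(-2*B(12, 5))*s(2, 5 + 3*0) = (-2*12)*(sqrt(-(5 + 3*0))/3) = -8*sqrt(-(5 + 0)) = -8*sqrt(-1*5) = -8*sqrt(-5) = -8*I*sqrt(5)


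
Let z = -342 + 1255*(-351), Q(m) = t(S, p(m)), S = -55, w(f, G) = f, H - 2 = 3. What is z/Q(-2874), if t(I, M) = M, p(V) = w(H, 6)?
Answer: -440847/5 ≈ -88169.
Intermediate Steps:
H = 5 (H = 2 + 3 = 5)
p(V) = 5
Q(m) = 5
z = -440847 (z = -342 - 440505 = -440847)
z/Q(-2874) = -440847/5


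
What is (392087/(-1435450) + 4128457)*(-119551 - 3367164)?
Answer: -4132589350638948109/287090 ≈ -1.4395e+13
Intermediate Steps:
(392087/(-1435450) + 4128457)*(-119551 - 3367164) = (392087*(-1/1435450) + 4128457)*(-3486715) = (-392087/1435450 + 4128457)*(-3486715) = (5926193208563/1435450)*(-3486715) = -4132589350638948109/287090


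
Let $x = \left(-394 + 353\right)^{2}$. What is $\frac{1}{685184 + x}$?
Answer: $\frac{1}{686865} \approx 1.4559 \cdot 10^{-6}$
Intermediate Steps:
$x = 1681$ ($x = \left(-41\right)^{2} = 1681$)
$\frac{1}{685184 + x} = \frac{1}{685184 + 1681} = \frac{1}{686865}$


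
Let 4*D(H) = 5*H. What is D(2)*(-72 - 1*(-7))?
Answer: -325/2 ≈ -162.50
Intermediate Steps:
D(H) = 5*H/4 (D(H) = (5*H)/4 = 5*H/4)
D(2)*(-72 - 1*(-7)) = ((5/4)*2)*(-72 - 1*(-7)) = 5*(-72 + 7)/2 = (5/2)*(-65) = -325/2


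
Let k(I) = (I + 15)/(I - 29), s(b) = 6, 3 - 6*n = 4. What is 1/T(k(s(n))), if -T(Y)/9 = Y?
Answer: 23/189 ≈ 0.12169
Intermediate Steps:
n = -⅙ (n = ½ - ⅙*4 = ½ - ⅔ = -⅙ ≈ -0.16667)
k(I) = (15 + I)/(-29 + I)
T(Y) = -9*Y
1/T(k(s(n))) = 1/(-9*(15 + 6)/(-29 + 6)) = 1/(-9*21/(-23)) = 1/(-(-9)*21/23) = 1/(-9*(-21/23)) = 1/(189/23) = 23/189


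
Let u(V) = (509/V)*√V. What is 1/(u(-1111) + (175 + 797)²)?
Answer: 1049655024/991697272453897 + 509*I*√1111/991697272453897 ≈ 1.0584e-6 + 1.7108e-11*I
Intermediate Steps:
u(V) = 509/√V
1/(u(-1111) + (175 + 797)²) = 1/(509/√(-1111) + (175 + 797)²) = 1/(509*(-I*√1111/1111) + 972²) = 1/(-509*I*√1111/1111 + 944784) = 1/(944784 - 509*I*√1111/1111)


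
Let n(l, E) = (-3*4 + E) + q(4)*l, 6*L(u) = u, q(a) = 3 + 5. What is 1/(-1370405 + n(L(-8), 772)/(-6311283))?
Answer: -18933849/25947041341093 ≈ -7.2971e-7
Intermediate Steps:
q(a) = 8
L(u) = u/6
n(l, E) = -12 + E + 8*l (n(l, E) = (-3*4 + E) + 8*l = (-12 + E) + 8*l = -12 + E + 8*l)
1/(-1370405 + n(L(-8), 772)/(-6311283)) = 1/(-1370405 + (-12 + 772 + 8*((⅙)*(-8)))/(-6311283)) = 1/(-1370405 + (-12 + 772 + 8*(-4/3))*(-1/6311283)) = 1/(-1370405 + (-12 + 772 - 32/3)*(-1/6311283)) = 1/(-1370405 + (2248/3)*(-1/6311283)) = 1/(-1370405 - 2248/18933849) = 1/(-25947041341093/18933849) = -18933849/25947041341093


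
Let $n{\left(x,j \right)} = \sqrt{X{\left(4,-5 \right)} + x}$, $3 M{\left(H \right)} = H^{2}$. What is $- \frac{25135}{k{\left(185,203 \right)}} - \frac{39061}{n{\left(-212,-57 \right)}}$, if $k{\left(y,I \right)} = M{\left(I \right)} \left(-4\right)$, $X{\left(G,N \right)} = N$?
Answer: $\frac{75405}{164836} + \frac{39061 i \sqrt{217}}{217} \approx 0.45745 + 2651.6 i$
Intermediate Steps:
$M{\left(H \right)} = \frac{H^{2}}{3}$
$n{\left(x,j \right)} = \sqrt{-5 + x}$
$k{\left(y,I \right)} = - \frac{4 I^{2}}{3}$ ($k{\left(y,I \right)} = \frac{I^{2}}{3} \left(-4\right) = - \frac{4 I^{2}}{3}$)
$- \frac{25135}{k{\left(185,203 \right)}} - \frac{39061}{n{\left(-212,-57 \right)}} = - \frac{25135}{\left(- \frac{4}{3}\right) 203^{2}} - \frac{39061}{\sqrt{-5 - 212}} = - \frac{25135}{\left(- \frac{4}{3}\right) 41209} - \frac{39061}{\sqrt{-217}} = - \frac{25135}{- \frac{164836}{3}} - \frac{39061}{i \sqrt{217}} = \left(-25135\right) \left(- \frac{3}{164836}\right) - 39061 \left(- \frac{i \sqrt{217}}{217}\right) = \frac{75405}{164836} + \frac{39061 i \sqrt{217}}{217}$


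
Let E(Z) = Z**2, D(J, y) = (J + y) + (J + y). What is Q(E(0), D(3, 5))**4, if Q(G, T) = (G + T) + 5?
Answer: 194481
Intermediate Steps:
D(J, y) = 2*J + 2*y
Q(G, T) = 5 + G + T
Q(E(0), D(3, 5))**4 = (5 + 0**2 + (2*3 + 2*5))**4 = (5 + 0 + (6 + 10))**4 = (5 + 0 + 16)**4 = 21**4 = 194481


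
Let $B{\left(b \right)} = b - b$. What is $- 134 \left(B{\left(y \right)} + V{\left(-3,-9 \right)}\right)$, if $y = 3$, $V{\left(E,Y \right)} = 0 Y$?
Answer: $0$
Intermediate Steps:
$V{\left(E,Y \right)} = 0$
$B{\left(b \right)} = 0$
$- 134 \left(B{\left(y \right)} + V{\left(-3,-9 \right)}\right) = - 134 \left(0 + 0\right) = \left(-134\right) 0 = 0$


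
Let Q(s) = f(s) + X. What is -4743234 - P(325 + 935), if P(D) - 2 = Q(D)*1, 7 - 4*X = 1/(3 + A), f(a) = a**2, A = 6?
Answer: -113955079/18 ≈ -6.3308e+6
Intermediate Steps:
X = 31/18 (X = 7/4 - 1/(4*(3 + 6)) = 7/4 - 1/4/9 = 7/4 - 1/4*1/9 = 7/4 - 1/36 = 31/18 ≈ 1.7222)
Q(s) = 31/18 + s**2 (Q(s) = s**2 + 31/18 = 31/18 + s**2)
P(D) = 67/18 + D**2 (P(D) = 2 + (31/18 + D**2)*1 = 2 + (31/18 + D**2) = 67/18 + D**2)
-4743234 - P(325 + 935) = -4743234 - (67/18 + (325 + 935)**2) = -4743234 - (67/18 + 1260**2) = -4743234 - (67/18 + 1587600) = -4743234 - 1*28576867/18 = -4743234 - 28576867/18 = -113955079/18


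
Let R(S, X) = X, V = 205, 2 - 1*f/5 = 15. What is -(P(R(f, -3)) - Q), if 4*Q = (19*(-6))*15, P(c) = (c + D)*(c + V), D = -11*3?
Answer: 13689/2 ≈ 6844.5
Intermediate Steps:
f = -65 (f = 10 - 5*15 = 10 - 75 = -65)
D = -33
P(c) = (-33 + c)*(205 + c) (P(c) = (c - 33)*(c + 205) = (-33 + c)*(205 + c))
Q = -855/2 (Q = ((19*(-6))*15)/4 = (-114*15)/4 = (¼)*(-1710) = -855/2 ≈ -427.50)
-(P(R(f, -3)) - Q) = -((-6765 + (-3)² + 172*(-3)) - 1*(-855/2)) = -((-6765 + 9 - 516) + 855/2) = -(-7272 + 855/2) = -1*(-13689/2) = 13689/2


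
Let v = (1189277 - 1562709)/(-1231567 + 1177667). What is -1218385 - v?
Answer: -16417831233/13475 ≈ -1.2184e+6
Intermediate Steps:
v = 93358/13475 (v = -373432/(-53900) = -373432*(-1/53900) = 93358/13475 ≈ 6.9282)
-1218385 - v = -1218385 - 1*93358/13475 = -1218385 - 93358/13475 = -16417831233/13475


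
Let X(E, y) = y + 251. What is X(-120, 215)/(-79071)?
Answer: -466/79071 ≈ -0.0058934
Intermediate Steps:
X(E, y) = 251 + y
X(-120, 215)/(-79071) = (251 + 215)/(-79071) = 466*(-1/79071) = -466/79071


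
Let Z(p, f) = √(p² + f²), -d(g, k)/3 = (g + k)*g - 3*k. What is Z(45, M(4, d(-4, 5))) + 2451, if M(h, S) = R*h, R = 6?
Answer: 2502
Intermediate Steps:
d(g, k) = 9*k - 3*g*(g + k) (d(g, k) = -3*((g + k)*g - 3*k) = -3*(g*(g + k) - 3*k) = -3*(-3*k + g*(g + k)) = 9*k - 3*g*(g + k))
M(h, S) = 6*h
Z(p, f) = √(f² + p²)
Z(45, M(4, d(-4, 5))) + 2451 = √((6*4)² + 45²) + 2451 = √(24² + 2025) + 2451 = √(576 + 2025) + 2451 = √2601 + 2451 = 51 + 2451 = 2502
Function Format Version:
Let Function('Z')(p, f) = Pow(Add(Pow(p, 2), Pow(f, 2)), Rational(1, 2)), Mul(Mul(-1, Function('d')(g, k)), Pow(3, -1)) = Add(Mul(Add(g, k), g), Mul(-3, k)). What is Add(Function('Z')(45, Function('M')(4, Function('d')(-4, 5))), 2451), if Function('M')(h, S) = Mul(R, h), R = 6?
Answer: 2502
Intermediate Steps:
Function('d')(g, k) = Add(Mul(9, k), Mul(-3, g, Add(g, k))) (Function('d')(g, k) = Mul(-3, Add(Mul(Add(g, k), g), Mul(-3, k))) = Mul(-3, Add(Mul(g, Add(g, k)), Mul(-3, k))) = Mul(-3, Add(Mul(-3, k), Mul(g, Add(g, k)))) = Add(Mul(9, k), Mul(-3, g, Add(g, k))))
Function('M')(h, S) = Mul(6, h)
Function('Z')(p, f) = Pow(Add(Pow(f, 2), Pow(p, 2)), Rational(1, 2))
Add(Function('Z')(45, Function('M')(4, Function('d')(-4, 5))), 2451) = Add(Pow(Add(Pow(Mul(6, 4), 2), Pow(45, 2)), Rational(1, 2)), 2451) = Add(Pow(Add(Pow(24, 2), 2025), Rational(1, 2)), 2451) = Add(Pow(Add(576, 2025), Rational(1, 2)), 2451) = Add(Pow(2601, Rational(1, 2)), 2451) = Add(51, 2451) = 2502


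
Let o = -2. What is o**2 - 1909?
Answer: -1905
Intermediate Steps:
o**2 - 1909 = (-2)**2 - 1909 = 4 - 1909 = -1905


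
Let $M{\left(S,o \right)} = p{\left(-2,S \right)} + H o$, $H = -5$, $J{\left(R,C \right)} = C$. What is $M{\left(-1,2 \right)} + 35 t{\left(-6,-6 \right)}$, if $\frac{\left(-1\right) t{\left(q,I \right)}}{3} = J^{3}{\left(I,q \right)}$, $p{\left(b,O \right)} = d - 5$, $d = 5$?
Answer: $22670$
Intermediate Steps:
$p{\left(b,O \right)} = 0$ ($p{\left(b,O \right)} = 5 - 5 = 0$)
$M{\left(S,o \right)} = - 5 o$ ($M{\left(S,o \right)} = 0 - 5 o = - 5 o$)
$t{\left(q,I \right)} = - 3 q^{3}$
$M{\left(-1,2 \right)} + 35 t{\left(-6,-6 \right)} = \left(-5\right) 2 + 35 \left(- 3 \left(-6\right)^{3}\right) = -10 + 35 \left(\left(-3\right) \left(-216\right)\right) = -10 + 35 \cdot 648 = -10 + 22680 = 22670$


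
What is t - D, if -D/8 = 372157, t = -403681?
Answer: 2573575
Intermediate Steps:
D = -2977256 (D = -8*372157 = -2977256)
t - D = -403681 - 1*(-2977256) = -403681 + 2977256 = 2573575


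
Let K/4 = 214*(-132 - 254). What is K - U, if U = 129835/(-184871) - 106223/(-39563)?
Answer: -2416694099351296/7314051373 ≈ -3.3042e+5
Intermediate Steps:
K = -330416 (K = 4*(214*(-132 - 254)) = 4*(214*(-386)) = 4*(-82604) = -330416)
U = 14500890128/7314051373 (U = 129835*(-1/184871) - 106223*(-1/39563) = -129835/184871 + 106223/39563 = 14500890128/7314051373 ≈ 1.9826)
K - U = -330416 - 1*14500890128/7314051373 = -330416 - 14500890128/7314051373 = -2416694099351296/7314051373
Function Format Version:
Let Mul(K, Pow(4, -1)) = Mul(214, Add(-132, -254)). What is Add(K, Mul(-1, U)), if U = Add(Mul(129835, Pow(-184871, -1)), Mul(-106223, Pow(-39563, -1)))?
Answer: Rational(-2416694099351296, 7314051373) ≈ -3.3042e+5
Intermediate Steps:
K = -330416 (K = Mul(4, Mul(214, Add(-132, -254))) = Mul(4, Mul(214, -386)) = Mul(4, -82604) = -330416)
U = Rational(14500890128, 7314051373) (U = Add(Mul(129835, Rational(-1, 184871)), Mul(-106223, Rational(-1, 39563))) = Add(Rational(-129835, 184871), Rational(106223, 39563)) = Rational(14500890128, 7314051373) ≈ 1.9826)
Add(K, Mul(-1, U)) = Add(-330416, Mul(-1, Rational(14500890128, 7314051373))) = Add(-330416, Rational(-14500890128, 7314051373)) = Rational(-2416694099351296, 7314051373)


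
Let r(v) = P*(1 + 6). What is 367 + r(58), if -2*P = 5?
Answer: 699/2 ≈ 349.50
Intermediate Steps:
P = -5/2 (P = -½*5 = -5/2 ≈ -2.5000)
r(v) = -35/2 (r(v) = -5*(1 + 6)/2 = -5/2*7 = -35/2)
367 + r(58) = 367 - 35/2 = 699/2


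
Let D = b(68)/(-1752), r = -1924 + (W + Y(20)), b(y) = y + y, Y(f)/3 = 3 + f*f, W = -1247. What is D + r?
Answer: -429695/219 ≈ -1962.1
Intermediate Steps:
Y(f) = 9 + 3*f² (Y(f) = 3*(3 + f*f) = 3*(3 + f²) = 9 + 3*f²)
b(y) = 2*y
r = -1962 (r = -1924 + (-1247 + (9 + 3*20²)) = -1924 + (-1247 + (9 + 3*400)) = -1924 + (-1247 + (9 + 1200)) = -1924 + (-1247 + 1209) = -1924 - 38 = -1962)
D = -17/219 (D = (2*68)/(-1752) = 136*(-1/1752) = -17/219 ≈ -0.077626)
D + r = -17/219 - 1962 = -429695/219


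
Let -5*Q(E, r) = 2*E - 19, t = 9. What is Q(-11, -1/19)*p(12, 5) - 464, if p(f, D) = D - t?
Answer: -2484/5 ≈ -496.80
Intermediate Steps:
p(f, D) = -9 + D (p(f, D) = D - 1*9 = D - 9 = -9 + D)
Q(E, r) = 19/5 - 2*E/5 (Q(E, r) = -(2*E - 19)/5 = -(-19 + 2*E)/5 = 19/5 - 2*E/5)
Q(-11, -1/19)*p(12, 5) - 464 = (19/5 - ⅖*(-11))*(-9 + 5) - 464 = (19/5 + 22/5)*(-4) - 464 = (41/5)*(-4) - 464 = -164/5 - 464 = -2484/5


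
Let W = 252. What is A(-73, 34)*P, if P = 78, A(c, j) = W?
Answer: 19656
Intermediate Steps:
A(c, j) = 252
A(-73, 34)*P = 252*78 = 19656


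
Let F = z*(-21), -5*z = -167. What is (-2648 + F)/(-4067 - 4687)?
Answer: 16747/43770 ≈ 0.38261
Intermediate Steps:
z = 167/5 (z = -1/5*(-167) = 167/5 ≈ 33.400)
F = -3507/5 (F = (167/5)*(-21) = -3507/5 ≈ -701.40)
(-2648 + F)/(-4067 - 4687) = (-2648 - 3507/5)/(-4067 - 4687) = -16747/5/(-8754) = -16747/5*(-1/8754) = 16747/43770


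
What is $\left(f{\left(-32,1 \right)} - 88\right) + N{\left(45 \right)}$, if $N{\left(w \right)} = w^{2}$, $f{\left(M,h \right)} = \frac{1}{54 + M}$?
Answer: $\frac{42615}{22} \approx 1937.0$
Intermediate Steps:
$\left(f{\left(-32,1 \right)} - 88\right) + N{\left(45 \right)} = \left(\frac{1}{54 - 32} - 88\right) + 45^{2} = \left(\frac{1}{22} - 88\right) + 2025 = - \frac{1935}{22} + 2025 = \frac{42615}{22}$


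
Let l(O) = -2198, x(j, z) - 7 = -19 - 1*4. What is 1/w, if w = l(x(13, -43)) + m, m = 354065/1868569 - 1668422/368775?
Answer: -689081532975/1517588200786793 ≈ -0.00045406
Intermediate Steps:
x(j, z) = -16 (x(j, z) = 7 + (-19 - 1*4) = 7 + (-19 - 4) = 7 - 23 = -16)
m = -2986991307743/689081532975 (m = 354065*(1/1868569) - 1668422*1/368775 = 354065/1868569 - 1668422/368775 = -2986991307743/689081532975 ≈ -4.3347)
w = -1517588200786793/689081532975 (w = -2198 - 2986991307743/689081532975 = -1517588200786793/689081532975 ≈ -2202.3)
1/w = 1/(-1517588200786793/689081532975) = -689081532975/1517588200786793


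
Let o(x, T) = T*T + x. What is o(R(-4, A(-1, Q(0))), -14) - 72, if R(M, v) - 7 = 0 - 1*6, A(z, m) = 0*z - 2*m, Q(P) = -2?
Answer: 125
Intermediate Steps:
A(z, m) = -2*m (A(z, m) = 0 - 2*m = -2*m)
R(M, v) = 1 (R(M, v) = 7 + (0 - 1*6) = 7 + (0 - 6) = 7 - 6 = 1)
o(x, T) = x + T**2 (o(x, T) = T**2 + x = x + T**2)
o(R(-4, A(-1, Q(0))), -14) - 72 = (1 + (-14)**2) - 72 = (1 + 196) - 72 = 197 - 72 = 125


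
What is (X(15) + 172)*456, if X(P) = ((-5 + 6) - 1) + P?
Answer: 85272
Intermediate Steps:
X(P) = P (X(P) = (1 - 1) + P = 0 + P = P)
(X(15) + 172)*456 = (15 + 172)*456 = 187*456 = 85272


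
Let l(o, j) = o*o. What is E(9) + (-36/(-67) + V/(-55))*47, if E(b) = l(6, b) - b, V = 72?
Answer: -34173/3685 ≈ -9.2735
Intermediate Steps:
l(o, j) = o**2
E(b) = 36 - b (E(b) = 6**2 - b = 36 - b)
E(9) + (-36/(-67) + V/(-55))*47 = (36 - 1*9) + (-36/(-67) + 72/(-55))*47 = (36 - 9) + (-36*(-1/67) + 72*(-1/55))*47 = 27 + (36/67 - 72/55)*47 = 27 - 2844/3685*47 = 27 - 133668/3685 = -34173/3685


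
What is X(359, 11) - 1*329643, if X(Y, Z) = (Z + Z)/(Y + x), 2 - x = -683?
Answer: -172073635/522 ≈ -3.2964e+5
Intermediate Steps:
x = 685 (x = 2 - 1*(-683) = 2 + 683 = 685)
X(Y, Z) = 2*Z/(685 + Y) (X(Y, Z) = (Z + Z)/(Y + 685) = (2*Z)/(685 + Y) = 2*Z/(685 + Y))
X(359, 11) - 1*329643 = 2*11/(685 + 359) - 1*329643 = 2*11/1044 - 329643 = 2*11*(1/1044) - 329643 = 11/522 - 329643 = -172073635/522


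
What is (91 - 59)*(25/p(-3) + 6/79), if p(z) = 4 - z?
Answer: 64544/553 ≈ 116.72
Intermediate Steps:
(91 - 59)*(25/p(-3) + 6/79) = (91 - 59)*(25/(4 - 1*(-3)) + 6/79) = 32*(25/(4 + 3) + 6*(1/79)) = 32*(25/7 + 6/79) = 32*(2017/553) = 64544/553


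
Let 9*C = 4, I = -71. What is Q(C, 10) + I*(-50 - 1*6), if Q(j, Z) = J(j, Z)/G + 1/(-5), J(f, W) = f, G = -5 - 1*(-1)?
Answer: 178906/45 ≈ 3975.7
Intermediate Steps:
G = -4 (G = -5 + 1 = -4)
C = 4/9 (C = (⅑)*4 = 4/9 ≈ 0.44444)
Q(j, Z) = -⅕ - j/4 (Q(j, Z) = j/(-4) + 1/(-5) = j*(-¼) + 1*(-⅕) = -j/4 - ⅕ = -⅕ - j/4)
Q(C, 10) + I*(-50 - 1*6) = (-⅕ - ¼*4/9) - 71*(-50 - 1*6) = (-⅕ - ⅑) - 71*(-50 - 6) = -14/45 - 71*(-56) = -14/45 + 3976 = 178906/45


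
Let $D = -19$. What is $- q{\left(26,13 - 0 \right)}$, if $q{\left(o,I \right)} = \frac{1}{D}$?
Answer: $\frac{1}{19} \approx 0.052632$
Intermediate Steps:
$q{\left(o,I \right)} = - \frac{1}{19}$ ($q{\left(o,I \right)} = \frac{1}{-19} = - \frac{1}{19}$)
$- q{\left(26,13 - 0 \right)} = \left(-1\right) \left(- \frac{1}{19}\right) = \frac{1}{19}$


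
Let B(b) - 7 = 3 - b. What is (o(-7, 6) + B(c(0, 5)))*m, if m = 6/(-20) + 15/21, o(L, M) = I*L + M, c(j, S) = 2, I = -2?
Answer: 58/5 ≈ 11.600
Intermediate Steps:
o(L, M) = M - 2*L (o(L, M) = -2*L + M = M - 2*L)
m = 29/70 (m = 6*(-1/20) + 15*(1/21) = -3/10 + 5/7 = 29/70 ≈ 0.41429)
B(b) = 10 - b (B(b) = 7 + (3 - b) = 10 - b)
(o(-7, 6) + B(c(0, 5)))*m = ((6 - 2*(-7)) + (10 - 1*2))*(29/70) = ((6 + 14) + (10 - 2))*(29/70) = (20 + 8)*(29/70) = 28*(29/70) = 58/5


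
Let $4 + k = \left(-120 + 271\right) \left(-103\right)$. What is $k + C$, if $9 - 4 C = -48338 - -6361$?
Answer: $- \frac{10121}{2} \approx -5060.5$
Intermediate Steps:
$k = -15557$ ($k = -4 + \left(-120 + 271\right) \left(-103\right) = -4 + 151 \left(-103\right) = -4 - 15553 = -15557$)
$C = \frac{20993}{2}$ ($C = \frac{9}{4} - \frac{-48338 - -6361}{4} = \frac{9}{4} - \frac{-48338 + 6361}{4} = \frac{9}{4} - - \frac{41977}{4} = \frac{9}{4} + \frac{41977}{4} = \frac{20993}{2} \approx 10497.0$)
$k + C = -15557 + \frac{20993}{2} = - \frac{10121}{2}$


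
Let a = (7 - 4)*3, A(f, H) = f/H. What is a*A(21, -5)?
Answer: -189/5 ≈ -37.800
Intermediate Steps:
a = 9 (a = 3*3 = 9)
a*A(21, -5) = 9*(21/(-5)) = 9*(21*(-⅕)) = 9*(-21/5) = -189/5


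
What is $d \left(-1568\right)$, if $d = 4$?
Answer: $-6272$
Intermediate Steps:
$d \left(-1568\right) = 4 \left(-1568\right) = -6272$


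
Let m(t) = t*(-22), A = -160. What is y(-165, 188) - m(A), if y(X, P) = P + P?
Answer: -3144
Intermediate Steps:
y(X, P) = 2*P
m(t) = -22*t
y(-165, 188) - m(A) = 2*188 - (-22)*(-160) = 376 - 1*3520 = 376 - 3520 = -3144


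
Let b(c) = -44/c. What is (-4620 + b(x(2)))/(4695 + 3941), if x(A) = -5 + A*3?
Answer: -1166/2159 ≈ -0.54006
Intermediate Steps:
x(A) = -5 + 3*A
(-4620 + b(x(2)))/(4695 + 3941) = (-4620 - 44/(-5 + 3*2))/(4695 + 3941) = (-4620 - 44/(-5 + 6))/8636 = (-4620 - 44/1)*(1/8636) = (-4620 - 44*1)*(1/8636) = (-4620 - 44)*(1/8636) = -4664*1/8636 = -1166/2159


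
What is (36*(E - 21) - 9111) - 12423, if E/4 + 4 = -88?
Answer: -35538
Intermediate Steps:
E = -368 (E = -16 + 4*(-88) = -16 - 352 = -368)
(36*(E - 21) - 9111) - 12423 = (36*(-368 - 21) - 9111) - 12423 = (36*(-389) - 9111) - 12423 = (-14004 - 9111) - 12423 = -23115 - 12423 = -35538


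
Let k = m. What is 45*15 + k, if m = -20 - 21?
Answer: 634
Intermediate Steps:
m = -41
k = -41
45*15 + k = 45*15 - 41 = 675 - 41 = 634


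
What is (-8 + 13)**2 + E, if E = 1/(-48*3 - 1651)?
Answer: 44874/1795 ≈ 24.999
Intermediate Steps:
E = -1/1795 (E = 1/(-144 - 1651) = 1/(-1795) = -1/1795 ≈ -0.00055710)
(-8 + 13)**2 + E = (-8 + 13)**2 - 1/1795 = 5**2 - 1/1795 = 25 - 1/1795 = 44874/1795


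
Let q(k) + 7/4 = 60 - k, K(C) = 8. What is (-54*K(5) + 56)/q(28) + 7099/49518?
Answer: -73616093/5991678 ≈ -12.286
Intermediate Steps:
q(k) = 233/4 - k (q(k) = -7/4 + (60 - k) = 233/4 - k)
(-54*K(5) + 56)/q(28) + 7099/49518 = (-54*8 + 56)/(233/4 - 1*28) + 7099/49518 = (-432 + 56)/(233/4 - 28) + 7099*(1/49518) = -376/121/4 + 7099/49518 = -376*4/121 + 7099/49518 = -1504/121 + 7099/49518 = -73616093/5991678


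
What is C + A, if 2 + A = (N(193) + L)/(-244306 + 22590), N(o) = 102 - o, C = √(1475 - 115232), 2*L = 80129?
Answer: -966811/443432 + I*√113757 ≈ -2.1803 + 337.28*I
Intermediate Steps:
L = 80129/2 (L = (½)*80129 = 80129/2 ≈ 40065.)
C = I*√113757 (C = √(-113757) = I*√113757 ≈ 337.28*I)
A = -966811/443432 (A = -2 + ((102 - 1*193) + 80129/2)/(-244306 + 22590) = -2 + ((102 - 193) + 80129/2)/(-221716) = -2 + (-91 + 80129/2)*(-1/221716) = -2 + (79947/2)*(-1/221716) = -2 - 79947/443432 = -966811/443432 ≈ -2.1803)
C + A = I*√113757 - 966811/443432 = -966811/443432 + I*√113757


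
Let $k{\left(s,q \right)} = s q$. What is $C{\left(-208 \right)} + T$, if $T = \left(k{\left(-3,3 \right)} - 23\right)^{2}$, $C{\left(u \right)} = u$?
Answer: $816$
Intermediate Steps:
$k{\left(s,q \right)} = q s$
$T = 1024$ ($T = \left(3 \left(-3\right) - 23\right)^{2} = \left(-9 - 23\right)^{2} = \left(-32\right)^{2} = 1024$)
$C{\left(-208 \right)} + T = -208 + 1024 = 816$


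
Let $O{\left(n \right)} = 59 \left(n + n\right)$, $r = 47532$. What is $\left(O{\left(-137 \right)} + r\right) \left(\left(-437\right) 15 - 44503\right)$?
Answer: $-1601485228$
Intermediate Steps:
$O{\left(n \right)} = 118 n$ ($O{\left(n \right)} = 59 \cdot 2 n = 118 n$)
$\left(O{\left(-137 \right)} + r\right) \left(\left(-437\right) 15 - 44503\right) = \left(118 \left(-137\right) + 47532\right) \left(\left(-437\right) 15 - 44503\right) = \left(-16166 + 47532\right) \left(-6555 - 44503\right) = 31366 \left(-51058\right) = -1601485228$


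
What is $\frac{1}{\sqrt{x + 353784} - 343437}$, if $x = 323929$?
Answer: $- \frac{343437}{117948295256} - \frac{\sqrt{677713}}{117948295256} \approx -2.9187 \cdot 10^{-6}$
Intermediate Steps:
$\frac{1}{\sqrt{x + 353784} - 343437} = \frac{1}{\sqrt{323929 + 353784} - 343437} = \frac{1}{\sqrt{677713} - 343437} = \frac{1}{-343437 + \sqrt{677713}}$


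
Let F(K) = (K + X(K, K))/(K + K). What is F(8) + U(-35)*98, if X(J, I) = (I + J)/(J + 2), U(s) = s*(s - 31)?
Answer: 1131903/5 ≈ 2.2638e+5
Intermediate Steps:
U(s) = s*(-31 + s)
X(J, I) = (I + J)/(2 + J)
F(K) = (K + 2*K/(2 + K))/(2*K) (F(K) = (K + (K + K)/(2 + K))/(K + K) = (K + (2*K)/(2 + K))/((2*K)) = (K + 2*K/(2 + K))*(1/(2*K)) = (K + 2*K/(2 + K))/(2*K))
F(8) + U(-35)*98 = (4 + 8)/(2*(2 + 8)) - 35*(-31 - 35)*98 = (½)*12/10 - 35*(-66)*98 = (½)*(⅒)*12 + 2310*98 = ⅗ + 226380 = 1131903/5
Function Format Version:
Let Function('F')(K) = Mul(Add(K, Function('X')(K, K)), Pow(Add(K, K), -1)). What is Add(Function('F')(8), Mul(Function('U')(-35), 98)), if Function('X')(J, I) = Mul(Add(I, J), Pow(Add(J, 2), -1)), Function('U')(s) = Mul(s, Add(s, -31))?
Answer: Rational(1131903, 5) ≈ 2.2638e+5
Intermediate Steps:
Function('U')(s) = Mul(s, Add(-31, s))
Function('X')(J, I) = Mul(Pow(Add(2, J), -1), Add(I, J)) (Function('X')(J, I) = Mul(Add(I, J), Pow(Add(2, J), -1)) = Mul(Pow(Add(2, J), -1), Add(I, J)))
Function('F')(K) = Mul(Rational(1, 2), Pow(K, -1), Add(K, Mul(2, K, Pow(Add(2, K), -1)))) (Function('F')(K) = Mul(Add(K, Mul(Pow(Add(2, K), -1), Add(K, K))), Pow(Add(K, K), -1)) = Mul(Add(K, Mul(Pow(Add(2, K), -1), Mul(2, K))), Pow(Mul(2, K), -1)) = Mul(Add(K, Mul(2, K, Pow(Add(2, K), -1))), Mul(Rational(1, 2), Pow(K, -1))) = Mul(Rational(1, 2), Pow(K, -1), Add(K, Mul(2, K, Pow(Add(2, K), -1)))))
Add(Function('F')(8), Mul(Function('U')(-35), 98)) = Add(Mul(Rational(1, 2), Pow(Add(2, 8), -1), Add(4, 8)), Mul(Mul(-35, Add(-31, -35)), 98)) = Add(Mul(Rational(1, 2), Pow(10, -1), 12), Mul(Mul(-35, -66), 98)) = Add(Mul(Rational(1, 2), Rational(1, 10), 12), Mul(2310, 98)) = Add(Rational(3, 5), 226380) = Rational(1131903, 5)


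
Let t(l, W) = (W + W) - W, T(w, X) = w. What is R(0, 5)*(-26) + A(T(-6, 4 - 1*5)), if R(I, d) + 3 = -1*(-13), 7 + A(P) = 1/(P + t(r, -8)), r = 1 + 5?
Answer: -3739/14 ≈ -267.07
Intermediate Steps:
r = 6
t(l, W) = W (t(l, W) = 2*W - W = W)
A(P) = -7 + 1/(-8 + P) (A(P) = -7 + 1/(P - 8) = -7 + 1/(-8 + P))
R(I, d) = 10 (R(I, d) = -3 - 1*(-13) = -3 + 13 = 10)
R(0, 5)*(-26) + A(T(-6, 4 - 1*5)) = 10*(-26) + (57 - 7*(-6))/(-8 - 6) = -260 + (57 + 42)/(-14) = -260 - 1/14*99 = -260 - 99/14 = -3739/14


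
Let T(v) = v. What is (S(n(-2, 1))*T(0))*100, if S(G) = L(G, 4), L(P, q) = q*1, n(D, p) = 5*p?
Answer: 0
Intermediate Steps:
L(P, q) = q
S(G) = 4
(S(n(-2, 1))*T(0))*100 = (4*0)*100 = 0*100 = 0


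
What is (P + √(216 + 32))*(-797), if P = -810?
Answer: 645570 - 1594*√62 ≈ 6.3302e+5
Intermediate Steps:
(P + √(216 + 32))*(-797) = (-810 + √(216 + 32))*(-797) = (-810 + √248)*(-797) = (-810 + 2*√62)*(-797) = 645570 - 1594*√62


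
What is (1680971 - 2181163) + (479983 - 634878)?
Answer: -655087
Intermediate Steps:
(1680971 - 2181163) + (479983 - 634878) = -500192 - 154895 = -655087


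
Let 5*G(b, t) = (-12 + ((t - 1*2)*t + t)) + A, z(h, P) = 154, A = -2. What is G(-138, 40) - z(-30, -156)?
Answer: 776/5 ≈ 155.20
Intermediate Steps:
G(b, t) = -14/5 + t/5 + t*(-2 + t)/5 (G(b, t) = ((-12 + ((t - 1*2)*t + t)) - 2)/5 = ((-12 + ((t - 2)*t + t)) - 2)/5 = ((-12 + ((-2 + t)*t + t)) - 2)/5 = ((-12 + (t*(-2 + t) + t)) - 2)/5 = ((-12 + (t + t*(-2 + t))) - 2)/5 = ((-12 + t + t*(-2 + t)) - 2)/5 = (-14 + t + t*(-2 + t))/5 = -14/5 + t/5 + t*(-2 + t)/5)
G(-138, 40) - z(-30, -156) = (-14/5 - ⅕*40 + (⅕)*40²) - 1*154 = (-14/5 - 8 + (⅕)*1600) - 154 = (-14/5 - 8 + 320) - 154 = 1546/5 - 154 = 776/5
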